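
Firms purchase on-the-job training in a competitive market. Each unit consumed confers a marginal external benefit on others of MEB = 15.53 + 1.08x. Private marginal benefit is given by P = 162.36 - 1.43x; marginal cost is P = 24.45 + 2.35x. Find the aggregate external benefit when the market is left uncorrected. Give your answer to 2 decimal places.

1285.39

Market equilibrium (private): 24.45 + 2.35x = 162.36 - 1.43x → x_m = 36.4841.
Total external benefit = ∫₀^{x_m} (15.53 + 1.08x) dx = 15.53×36.4841 + ½×1.08×36.4841² = 1285.3864.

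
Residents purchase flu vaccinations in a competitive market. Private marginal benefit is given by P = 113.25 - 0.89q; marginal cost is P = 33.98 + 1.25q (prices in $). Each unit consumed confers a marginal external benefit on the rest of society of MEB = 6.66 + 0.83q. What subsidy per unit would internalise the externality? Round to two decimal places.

Social marginal benefit = demand + MEB = 119.91 - 0.06q.
Set SMB = MC: 119.91 - 0.06q = 33.98 + 1.25q → q* = 65.5954.
The Pigouvian subsidy equals MEB at q*: 6.66 + 0.83×65.5954 = 61.1042.

subsidy = $61.10 per unit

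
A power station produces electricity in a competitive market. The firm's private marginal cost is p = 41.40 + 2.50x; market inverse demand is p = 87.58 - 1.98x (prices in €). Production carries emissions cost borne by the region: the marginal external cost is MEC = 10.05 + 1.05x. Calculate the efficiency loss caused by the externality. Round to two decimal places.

DWL = €39.39

Market equilibrium (private): 41.40 + 2.50x = 87.58 - 1.98x → x_m = 10.3080.
Social marginal cost = private MC + MEC = 51.45 + 3.55x.
Set SMC = demand: 51.45 + 3.55x = 87.58 - 1.98x → x* = 6.5335.
Height of the DWL triangle at x_m is SMC(x_m) − demand(x_m) = MEC(x_m) = 20.8734.
DWL = ½ × 3.7745 × 20.8734 = 39.3933.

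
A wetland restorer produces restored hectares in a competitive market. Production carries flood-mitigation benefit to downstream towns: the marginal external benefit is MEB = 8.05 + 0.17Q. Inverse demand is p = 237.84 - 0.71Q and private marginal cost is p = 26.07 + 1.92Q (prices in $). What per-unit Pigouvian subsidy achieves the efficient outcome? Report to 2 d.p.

Social marginal cost = private MC − MEB = 18.02 + 1.75Q.
Set SMC = demand: 18.02 + 1.75Q = 237.84 - 0.71Q → Q* = 89.3577.
The Pigouvian subsidy equals MEB at Q*: 8.05 + 0.17×89.3577 = 23.2408.

subsidy = $23.24 per unit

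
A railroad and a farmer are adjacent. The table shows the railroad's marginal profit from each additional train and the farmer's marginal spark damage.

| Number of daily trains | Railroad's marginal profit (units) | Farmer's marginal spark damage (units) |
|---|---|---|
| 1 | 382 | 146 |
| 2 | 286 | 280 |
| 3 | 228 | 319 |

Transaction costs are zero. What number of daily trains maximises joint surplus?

2

Bargaining reaches the level where marginal profit last exceeds marginal spark damage.
That holds through level 2 (286 ≥ 280) but not at 3 (228 < 319).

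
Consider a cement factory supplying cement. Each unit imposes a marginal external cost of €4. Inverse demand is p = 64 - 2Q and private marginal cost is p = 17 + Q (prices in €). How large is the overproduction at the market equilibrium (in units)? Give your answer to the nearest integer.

Market equilibrium (private): 17 + Q = 64 - 2Q → Q_m = 15.6667.
Social marginal cost = private MC + MEC = 21 + Q.
Set SMC = demand: 21 + Q = 64 - 2Q → Q* = 14.3333.
Gap = |15.6667 − 14.3333| = 1.3334.

1 units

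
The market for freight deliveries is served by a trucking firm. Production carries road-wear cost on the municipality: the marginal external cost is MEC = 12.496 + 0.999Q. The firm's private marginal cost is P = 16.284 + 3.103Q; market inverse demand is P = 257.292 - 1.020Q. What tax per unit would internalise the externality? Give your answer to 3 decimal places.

tax = 57.065 per unit

Social marginal cost = private MC + MEC = 28.780 + 4.102Q.
Set SMC = demand: 28.780 + 4.102Q = 257.292 - 1.020Q → Q* = 44.6138.
The Pigouvian tax equals MEC at Q*: 12.496 + 0.999×44.6138 = 57.0652.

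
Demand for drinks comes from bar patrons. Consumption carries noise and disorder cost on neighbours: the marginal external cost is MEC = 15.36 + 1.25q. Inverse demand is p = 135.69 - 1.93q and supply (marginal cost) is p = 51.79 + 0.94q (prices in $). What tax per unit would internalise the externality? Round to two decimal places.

Social marginal benefit = demand − MEC = 120.33 - 3.18q.
Set SMB = MC: 120.33 - 3.18q = 51.79 + 0.94q → q* = 16.6359.
The Pigouvian tax equals MEC at q*: 15.36 + 1.25×16.6359 = 36.1549.

tax = $36.15 per unit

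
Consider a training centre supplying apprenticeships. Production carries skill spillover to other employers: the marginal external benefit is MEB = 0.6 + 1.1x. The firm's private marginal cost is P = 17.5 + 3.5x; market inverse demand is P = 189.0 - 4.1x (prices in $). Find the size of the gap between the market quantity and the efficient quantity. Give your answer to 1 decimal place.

3.9 units

Market equilibrium (private): 17.5 + 3.5x = 189.0 - 4.1x → x_m = 22.5658.
Social marginal cost = private MC − MEB = 16.9 + 2.4x.
Set SMC = demand: 16.9 + 2.4x = 189.0 - 4.1x → x* = 26.4769.
Gap = |22.5658 − 26.4769| = 3.9111.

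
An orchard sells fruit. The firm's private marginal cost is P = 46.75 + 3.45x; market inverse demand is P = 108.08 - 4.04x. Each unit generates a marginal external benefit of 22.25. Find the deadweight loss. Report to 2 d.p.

Market equilibrium (private): 46.75 + 3.45x = 108.08 - 4.04x → x_m = 8.1883.
Social marginal cost = private MC − MEB = 24.50 + 3.45x.
Set SMC = demand: 24.50 + 3.45x = 108.08 - 4.04x → x* = 11.1589.
Between x* and x_m the wedge demand − SMC runs linearly from 0 to MEB(x_m), so the loss is a triangle.
DWL = ½ × 2.9706 × 22.2500 = 33.0479.

DWL = 33.05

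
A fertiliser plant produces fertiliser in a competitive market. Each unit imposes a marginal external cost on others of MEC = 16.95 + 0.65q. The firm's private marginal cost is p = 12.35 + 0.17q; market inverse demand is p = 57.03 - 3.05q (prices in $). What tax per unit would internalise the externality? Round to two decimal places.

Social marginal cost = private MC + MEC = 29.30 + 0.82q.
Set SMC = demand: 29.30 + 0.82q = 57.03 - 3.05q → q* = 7.1654.
The Pigouvian tax equals MEC at q*: 16.95 + 0.65×7.1654 = 21.6075.

tax = $21.61 per unit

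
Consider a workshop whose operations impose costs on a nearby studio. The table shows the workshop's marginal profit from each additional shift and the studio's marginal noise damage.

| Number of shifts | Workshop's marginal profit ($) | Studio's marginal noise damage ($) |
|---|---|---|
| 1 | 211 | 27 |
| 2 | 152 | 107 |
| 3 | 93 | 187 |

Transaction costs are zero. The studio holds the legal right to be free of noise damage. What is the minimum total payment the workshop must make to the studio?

Efficient level: marginal profit ≥ marginal noise damage through level 2, so k* = 2.
With the studio holding the right, the workshop must at least compensate total damage at k*: 27 + 107 = 134.

$134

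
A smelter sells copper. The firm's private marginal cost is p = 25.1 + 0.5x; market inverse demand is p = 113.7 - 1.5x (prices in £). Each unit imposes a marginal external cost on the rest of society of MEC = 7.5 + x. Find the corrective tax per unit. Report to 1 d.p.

tax = £34.5 per unit

Social marginal cost = private MC + MEC = 32.6 + 1.5x.
Set SMC = demand: 32.6 + 1.5x = 113.7 - 1.5x → x* = 27.0333.
The Pigouvian tax equals MEC at x*: 7.5 + 1.0×27.0333 = 34.5333.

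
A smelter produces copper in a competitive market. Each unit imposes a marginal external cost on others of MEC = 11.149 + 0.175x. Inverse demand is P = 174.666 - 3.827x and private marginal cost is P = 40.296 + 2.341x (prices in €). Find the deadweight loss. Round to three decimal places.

DWL = €17.645

Market equilibrium (private): 40.296 + 2.341x = 174.666 - 3.827x → x_m = 21.7850.
Social marginal cost = private MC + MEC = 51.445 + 2.516x.
Set SMC = demand: 51.445 + 2.516x = 174.666 - 3.827x → x* = 19.4263.
The loss is the area between SMC and demand from x* to x_m; with linear curves that's a triangle of height MEC(x_m).
DWL = ½ × 2.3587 × 14.9614 = 17.6447.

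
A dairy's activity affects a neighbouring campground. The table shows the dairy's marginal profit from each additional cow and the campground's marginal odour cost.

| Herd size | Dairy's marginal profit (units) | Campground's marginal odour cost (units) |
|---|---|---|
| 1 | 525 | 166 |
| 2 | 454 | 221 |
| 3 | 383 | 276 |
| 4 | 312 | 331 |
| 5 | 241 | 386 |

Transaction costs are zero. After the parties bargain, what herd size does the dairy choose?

3

Bargaining reaches the level where marginal profit last exceeds marginal odour cost.
That holds through level 3 (383 ≥ 276) but not at 4 (312 < 331).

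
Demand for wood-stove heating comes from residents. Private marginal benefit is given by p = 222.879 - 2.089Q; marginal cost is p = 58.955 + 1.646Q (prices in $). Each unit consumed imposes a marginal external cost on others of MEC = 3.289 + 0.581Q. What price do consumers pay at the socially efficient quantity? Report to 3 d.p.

P = $145.130

Social marginal benefit = demand − MEC = 219.590 - 2.670Q.
Set SMB = MC: 219.590 - 2.670Q = 58.955 + 1.646Q → Q* = 37.2185.
Consumer price on the demand curve at Q*: 222.879 − 2.089×37.2185 = 145.1296.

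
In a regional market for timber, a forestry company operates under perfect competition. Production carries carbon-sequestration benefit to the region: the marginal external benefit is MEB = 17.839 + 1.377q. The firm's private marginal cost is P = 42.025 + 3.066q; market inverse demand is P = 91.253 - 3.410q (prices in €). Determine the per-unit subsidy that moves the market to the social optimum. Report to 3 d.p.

subsidy = €35.951 per unit

Social marginal cost = private MC − MEB = 24.186 + 1.689q.
Set SMC = demand: 24.186 + 1.689q = 91.253 - 3.410q → q* = 13.1530.
The Pigouvian subsidy equals MEB at q*: 17.839 + 1.377×13.1530 = 35.9507.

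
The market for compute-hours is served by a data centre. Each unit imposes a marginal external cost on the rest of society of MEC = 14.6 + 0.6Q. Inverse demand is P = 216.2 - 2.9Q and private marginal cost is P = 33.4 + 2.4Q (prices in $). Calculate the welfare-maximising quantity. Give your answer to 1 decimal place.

Q* = 28.5

Social marginal cost = private MC + MEC = 48.0 + 3.0Q.
Set SMC = demand: 48.0 + 3.0Q = 216.2 - 2.9Q → Q* = 28.5085.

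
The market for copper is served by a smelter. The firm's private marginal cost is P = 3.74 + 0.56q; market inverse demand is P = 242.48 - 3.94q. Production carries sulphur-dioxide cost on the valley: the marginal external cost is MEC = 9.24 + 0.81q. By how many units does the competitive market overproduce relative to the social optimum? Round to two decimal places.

9.83 units

Market equilibrium (private): 3.74 + 0.56q = 242.48 - 3.94q → q_m = 53.0533.
Social marginal cost = private MC + MEC = 12.98 + 1.37q.
Set SMC = demand: 12.98 + 1.37q = 242.48 - 3.94q → q* = 43.2203.
Gap = |53.0533 − 43.2203| = 9.8330.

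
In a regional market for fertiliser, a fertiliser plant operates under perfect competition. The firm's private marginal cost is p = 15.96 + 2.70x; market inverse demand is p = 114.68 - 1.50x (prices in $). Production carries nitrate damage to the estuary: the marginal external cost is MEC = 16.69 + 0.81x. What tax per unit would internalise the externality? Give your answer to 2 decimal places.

Social marginal cost = private MC + MEC = 32.65 + 3.51x.
Set SMC = demand: 32.65 + 3.51x = 114.68 - 1.50x → x* = 16.3733.
The Pigouvian tax equals MEC at x*: 16.69 + 0.81×16.3733 = 29.9524.

tax = $29.95 per unit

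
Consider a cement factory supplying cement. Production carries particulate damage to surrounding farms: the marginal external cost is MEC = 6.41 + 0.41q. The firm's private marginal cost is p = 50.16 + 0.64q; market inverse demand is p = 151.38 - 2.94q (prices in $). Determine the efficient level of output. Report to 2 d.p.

Social marginal cost = private MC + MEC = 56.57 + 1.05q.
Set SMC = demand: 56.57 + 1.05q = 151.38 - 2.94q → q* = 23.7619.

q* = 23.76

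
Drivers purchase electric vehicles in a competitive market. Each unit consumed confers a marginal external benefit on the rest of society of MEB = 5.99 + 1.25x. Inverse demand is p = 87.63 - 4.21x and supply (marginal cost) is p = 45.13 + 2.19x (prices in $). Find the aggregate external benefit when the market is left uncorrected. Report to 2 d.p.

$67.34

Market equilibrium (private): 45.13 + 2.19x = 87.63 - 4.21x → x_m = 6.6406.
Total external benefit = ∫₀^{x_m} (5.99 + 1.25x) dx = 5.99×6.6406 + ½×1.25×6.6406² = 67.3382.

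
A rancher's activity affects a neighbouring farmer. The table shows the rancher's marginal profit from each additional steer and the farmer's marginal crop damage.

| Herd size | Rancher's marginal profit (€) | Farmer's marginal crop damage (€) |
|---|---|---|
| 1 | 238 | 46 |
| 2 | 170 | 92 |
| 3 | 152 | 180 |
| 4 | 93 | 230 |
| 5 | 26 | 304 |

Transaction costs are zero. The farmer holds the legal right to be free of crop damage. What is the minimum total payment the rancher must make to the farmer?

€138

Efficient level: marginal profit ≥ marginal crop damage through level 2, so k* = 2.
With the farmer holding the right, the rancher must at least compensate total damage at k*: 46 + 92 = 138.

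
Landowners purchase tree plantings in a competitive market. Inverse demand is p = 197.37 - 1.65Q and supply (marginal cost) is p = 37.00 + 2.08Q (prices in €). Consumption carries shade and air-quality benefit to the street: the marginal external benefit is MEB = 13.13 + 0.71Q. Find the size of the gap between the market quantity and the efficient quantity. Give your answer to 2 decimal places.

14.46 units

Market equilibrium (private): 37.00 + 2.08Q = 197.37 - 1.65Q → Q_m = 42.9946.
Social marginal benefit = demand + MEB = 210.50 - 0.94Q.
Set SMB = MC: 210.50 - 0.94Q = 37.00 + 2.08Q → Q* = 57.4503.
Gap = |42.9946 − 57.4503| = 14.4557.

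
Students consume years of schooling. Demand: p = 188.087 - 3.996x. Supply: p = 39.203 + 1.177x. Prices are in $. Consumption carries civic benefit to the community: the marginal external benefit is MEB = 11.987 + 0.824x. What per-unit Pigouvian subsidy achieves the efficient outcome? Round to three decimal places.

subsidy = $42.467 per unit

Social marginal benefit = demand + MEB = 200.074 - 3.172x.
Set SMB = MC: 200.074 - 3.172x = 39.203 + 1.177x → x* = 36.9903.
The Pigouvian subsidy equals MEB at x*: 11.987 + 0.824×36.9903 = 42.4670.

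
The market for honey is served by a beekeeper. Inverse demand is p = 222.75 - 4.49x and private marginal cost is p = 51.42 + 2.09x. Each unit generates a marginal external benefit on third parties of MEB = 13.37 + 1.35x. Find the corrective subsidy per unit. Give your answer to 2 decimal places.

Social marginal cost = private MC − MEB = 38.05 + 0.74x.
Set SMC = demand: 38.05 + 0.74x = 222.75 - 4.49x → x* = 35.3155.
The Pigouvian subsidy equals MEB at x*: 13.37 + 1.35×35.3155 = 61.0459.

subsidy = 61.05 per unit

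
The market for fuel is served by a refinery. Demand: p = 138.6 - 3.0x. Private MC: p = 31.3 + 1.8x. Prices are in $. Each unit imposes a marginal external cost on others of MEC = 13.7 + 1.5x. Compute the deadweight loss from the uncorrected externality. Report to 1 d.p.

DWL = $177.0

Market equilibrium (private): 31.3 + 1.8x = 138.6 - 3.0x → x_m = 22.3542.
Social marginal cost = private MC + MEC = 45.0 + 3.3x.
Set SMC = demand: 45.0 + 3.3x = 138.6 - 3.0x → x* = 14.8571.
Between x* and x_m the wedge SMC − demand runs linearly from 0 to MEC(x_m), so the loss is a triangle.
DWL = ½ × 7.4971 × 47.2313 = 177.0489.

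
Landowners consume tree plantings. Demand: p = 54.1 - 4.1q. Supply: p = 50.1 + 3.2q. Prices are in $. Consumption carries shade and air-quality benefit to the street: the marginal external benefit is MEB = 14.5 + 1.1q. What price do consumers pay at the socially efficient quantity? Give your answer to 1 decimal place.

P = $41.9

Social marginal benefit = demand + MEB = 68.6 - 3.0q.
Set SMB = MC: 68.6 - 3.0q = 50.1 + 3.2q → q* = 2.9839.
Consumer price on the demand curve at q*: 54.1 − 4.1×2.9839 = 41.8660.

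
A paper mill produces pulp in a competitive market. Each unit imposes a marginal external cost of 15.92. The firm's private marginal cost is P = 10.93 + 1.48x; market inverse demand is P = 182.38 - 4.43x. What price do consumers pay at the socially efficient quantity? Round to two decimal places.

P = 65.80

Social marginal cost = private MC + MEC = 26.85 + 1.48x.
Set SMC = demand: 26.85 + 1.48x = 182.38 - 4.43x → x* = 26.3164.
Consumer price on the demand curve at x*: 182.38 − 4.43×26.3164 = 65.7983.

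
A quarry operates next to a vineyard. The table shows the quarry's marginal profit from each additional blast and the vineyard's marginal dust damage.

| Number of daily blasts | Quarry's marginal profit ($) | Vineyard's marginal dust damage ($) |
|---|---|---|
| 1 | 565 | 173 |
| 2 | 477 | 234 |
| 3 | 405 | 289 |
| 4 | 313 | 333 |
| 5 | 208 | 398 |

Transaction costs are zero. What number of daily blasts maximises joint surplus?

3

Bargaining reaches the level where marginal profit last exceeds marginal dust damage.
That holds through level 3 (405 ≥ 289) but not at 4 (313 < 333).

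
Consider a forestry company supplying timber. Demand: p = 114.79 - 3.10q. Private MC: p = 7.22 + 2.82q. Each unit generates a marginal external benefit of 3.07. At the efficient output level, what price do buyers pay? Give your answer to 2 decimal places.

Social marginal cost = private MC − MEB = 4.15 + 2.82q.
Set SMC = demand: 4.15 + 2.82q = 114.79 - 3.10q → q* = 18.6892.
Consumer price on the demand curve at q*: 114.79 − 3.10×18.6892 = 56.8535.

P = 56.85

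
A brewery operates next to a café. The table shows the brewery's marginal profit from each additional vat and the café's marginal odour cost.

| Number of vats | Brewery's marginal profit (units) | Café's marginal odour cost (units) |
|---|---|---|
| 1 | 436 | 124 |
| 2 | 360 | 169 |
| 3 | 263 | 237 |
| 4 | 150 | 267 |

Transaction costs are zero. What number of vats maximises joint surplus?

Bargaining reaches the level where marginal profit last exceeds marginal odour cost.
That holds through level 3 (263 ≥ 237) but not at 4 (150 < 267).

3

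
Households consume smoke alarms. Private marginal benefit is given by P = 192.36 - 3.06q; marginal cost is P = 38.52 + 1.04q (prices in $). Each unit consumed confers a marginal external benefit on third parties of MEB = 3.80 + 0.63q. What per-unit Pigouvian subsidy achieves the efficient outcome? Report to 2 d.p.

Social marginal benefit = demand + MEB = 196.16 - 2.43q.
Set SMB = MC: 196.16 - 2.43q = 38.52 + 1.04q → q* = 45.4294.
The Pigouvian subsidy equals MEB at q*: 3.80 + 0.63×45.4294 = 32.4205.

subsidy = $32.42 per unit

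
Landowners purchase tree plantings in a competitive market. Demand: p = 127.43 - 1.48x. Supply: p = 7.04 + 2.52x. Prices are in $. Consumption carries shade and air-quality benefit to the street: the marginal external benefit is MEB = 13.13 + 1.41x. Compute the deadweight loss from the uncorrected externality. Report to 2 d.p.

Market equilibrium (private): 7.04 + 2.52x = 127.43 - 1.48x → x_m = 30.0975.
Social marginal benefit = demand + MEB = 140.56 - 0.07x.
Set SMB = MC: 140.56 - 0.07x = 7.04 + 2.52x → x* = 51.5521.
Between x* and x_m the wedge SMB − MC runs linearly from 0 to MEB(x_m), so the loss is a triangle.
DWL = ½ × 21.4546 × 55.5675 = 596.0892.

DWL = $596.09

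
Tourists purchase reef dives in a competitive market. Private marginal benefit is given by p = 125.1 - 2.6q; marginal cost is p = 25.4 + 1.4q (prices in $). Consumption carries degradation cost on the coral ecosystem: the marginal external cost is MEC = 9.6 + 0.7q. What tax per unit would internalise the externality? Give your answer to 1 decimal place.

tax = $23.0 per unit

Social marginal benefit = demand − MEC = 115.5 - 3.3q.
Set SMB = MC: 115.5 - 3.3q = 25.4 + 1.4q → q* = 19.1702.
The Pigouvian tax equals MEC at q*: 9.6 + 0.7×19.1702 = 23.0191.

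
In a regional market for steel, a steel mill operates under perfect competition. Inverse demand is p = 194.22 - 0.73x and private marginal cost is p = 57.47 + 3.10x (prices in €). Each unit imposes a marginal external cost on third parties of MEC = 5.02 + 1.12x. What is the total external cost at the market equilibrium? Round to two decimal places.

€893.15

Market equilibrium (private): 57.47 + 3.10x = 194.22 - 0.73x → x_m = 35.7050.
Total external cost = ∫₀^{x_m} (5.02 + 1.12x) dx = 5.02×35.7050 + ½×1.12×35.7050² = 893.1534.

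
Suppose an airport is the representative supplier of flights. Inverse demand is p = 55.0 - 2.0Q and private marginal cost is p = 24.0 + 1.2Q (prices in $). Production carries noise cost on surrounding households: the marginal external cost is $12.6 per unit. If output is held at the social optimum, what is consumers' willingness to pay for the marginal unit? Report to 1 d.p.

P = $43.5

Social marginal cost = private MC + MEC = 36.6 + 1.2Q.
Set SMC = demand: 36.6 + 1.2Q = 55.0 - 2.0Q → Q* = 5.7500.
Consumer price on the demand curve at Q*: 55.0 − 2.0×5.7500 = 43.5000.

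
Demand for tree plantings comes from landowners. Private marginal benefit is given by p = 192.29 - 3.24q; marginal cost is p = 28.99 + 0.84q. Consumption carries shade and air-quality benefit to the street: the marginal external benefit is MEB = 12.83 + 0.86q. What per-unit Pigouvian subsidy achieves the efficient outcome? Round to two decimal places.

Social marginal benefit = demand + MEB = 205.12 - 2.38q.
Set SMB = MC: 205.12 - 2.38q = 28.99 + 0.84q → q* = 54.6988.
The Pigouvian subsidy equals MEB at q*: 12.83 + 0.86×54.6988 = 59.8710.

subsidy = 59.87 per unit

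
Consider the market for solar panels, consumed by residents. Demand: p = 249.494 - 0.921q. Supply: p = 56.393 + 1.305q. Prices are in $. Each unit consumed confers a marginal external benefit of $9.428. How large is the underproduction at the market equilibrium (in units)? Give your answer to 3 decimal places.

4.235 units

Market equilibrium (private): 56.393 + 1.305q = 249.494 - 0.921q → q_m = 86.7480.
Social marginal benefit = demand + MEB = 258.922 - 0.921q.
Set SMB = MC: 258.922 - 0.921q = 56.393 + 1.305q → q* = 90.9834.
Gap = |86.7480 − 90.9834| = 4.2354.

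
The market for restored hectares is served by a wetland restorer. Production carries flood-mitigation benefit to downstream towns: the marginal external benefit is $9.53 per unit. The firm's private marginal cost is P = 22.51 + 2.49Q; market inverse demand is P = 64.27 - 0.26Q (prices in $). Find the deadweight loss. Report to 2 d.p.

DWL = $16.51

Market equilibrium (private): 22.51 + 2.49Q = 64.27 - 0.26Q → Q_m = 15.1855.
Social marginal cost = private MC − MEB = 12.98 + 2.49Q.
Set SMC = demand: 12.98 + 2.49Q = 64.27 - 0.26Q → Q* = 18.6509.
Between Q* and Q_m the wedge demand − SMC runs linearly from 0 to MEB(Q_m), so the loss is a triangle.
DWL = ½ × 3.4654 × 9.5300 = 16.5126.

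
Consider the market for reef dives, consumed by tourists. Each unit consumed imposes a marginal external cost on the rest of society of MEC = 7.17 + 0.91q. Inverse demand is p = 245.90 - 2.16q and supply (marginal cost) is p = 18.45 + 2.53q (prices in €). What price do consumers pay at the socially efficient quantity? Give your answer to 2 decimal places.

P = €160.93

Social marginal benefit = demand − MEC = 238.73 - 3.07q.
Set SMB = MC: 238.73 - 3.07q = 18.45 + 2.53q → q* = 39.3357.
Consumer price on the demand curve at q*: 245.90 − 2.16×39.3357 = 160.9349.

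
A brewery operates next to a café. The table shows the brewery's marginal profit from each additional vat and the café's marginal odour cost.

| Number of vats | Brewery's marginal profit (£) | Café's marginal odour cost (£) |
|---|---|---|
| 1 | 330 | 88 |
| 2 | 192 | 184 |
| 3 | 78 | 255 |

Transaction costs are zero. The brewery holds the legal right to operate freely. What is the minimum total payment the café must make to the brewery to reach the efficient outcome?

£78

Left alone the brewery would choose level 3 (marginal profit stays positive).
Efficient level: k* = 2 (marginal profit ≥ marginal odour cost through 2).
The café must at least cover the brewery's forgone profit from cutting 3→2: 78 = 78.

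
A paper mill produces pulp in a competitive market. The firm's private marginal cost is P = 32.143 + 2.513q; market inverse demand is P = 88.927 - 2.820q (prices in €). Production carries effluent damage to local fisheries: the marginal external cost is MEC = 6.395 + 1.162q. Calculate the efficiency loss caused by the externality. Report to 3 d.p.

DWL = €27.115

Market equilibrium (private): 32.143 + 2.513q = 88.927 - 2.820q → q_m = 10.6477.
Social marginal cost = private MC + MEC = 38.538 + 3.675q.
Set SMC = demand: 38.538 + 3.675q = 88.927 - 2.820q → q* = 7.7581.
Height of the DWL triangle at q_m is SMC(q_m) − demand(q_m) = MEC(q_m) = 18.7676.
DWL = ½ × 2.8896 × 18.7676 = 27.1154.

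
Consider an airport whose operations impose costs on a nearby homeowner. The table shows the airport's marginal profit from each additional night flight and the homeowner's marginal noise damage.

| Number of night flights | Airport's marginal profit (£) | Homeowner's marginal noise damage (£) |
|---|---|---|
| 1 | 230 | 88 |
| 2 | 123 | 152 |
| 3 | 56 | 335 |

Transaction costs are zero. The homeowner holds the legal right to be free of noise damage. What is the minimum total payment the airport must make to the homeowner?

£88

Efficient level: marginal profit ≥ marginal noise damage through level 1, so k* = 1.
With the homeowner holding the right, the airport must at least compensate total damage at k*: 88 = 88.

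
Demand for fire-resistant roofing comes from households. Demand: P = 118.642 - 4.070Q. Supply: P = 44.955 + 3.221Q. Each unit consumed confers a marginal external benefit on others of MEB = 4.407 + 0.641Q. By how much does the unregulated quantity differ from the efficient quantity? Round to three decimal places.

1.637 units

Market equilibrium (private): 44.955 + 3.221Q = 118.642 - 4.070Q → Q_m = 10.1066.
Social marginal benefit = demand + MEB = 123.049 - 3.429Q.
Set SMB = MC: 123.049 - 3.429Q = 44.955 + 3.221Q → Q* = 11.7435.
Gap = |10.1066 − 11.7435| = 1.6369.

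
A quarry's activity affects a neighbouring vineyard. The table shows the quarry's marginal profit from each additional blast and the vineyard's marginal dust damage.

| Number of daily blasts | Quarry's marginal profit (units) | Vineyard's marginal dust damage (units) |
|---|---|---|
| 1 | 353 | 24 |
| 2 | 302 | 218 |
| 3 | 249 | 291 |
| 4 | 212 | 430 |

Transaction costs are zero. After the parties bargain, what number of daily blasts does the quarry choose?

2

Bargaining reaches the level where marginal profit last exceeds marginal dust damage.
That holds through level 2 (302 ≥ 218) but not at 3 (249 < 291).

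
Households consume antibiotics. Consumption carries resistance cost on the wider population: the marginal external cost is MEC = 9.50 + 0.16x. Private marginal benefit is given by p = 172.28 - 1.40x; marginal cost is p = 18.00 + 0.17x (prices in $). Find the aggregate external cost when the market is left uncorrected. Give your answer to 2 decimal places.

$1706.06

Market equilibrium (private): 18.00 + 0.17x = 172.28 - 1.40x → x_m = 98.2675.
Total external cost = ∫₀^{x_m} (9.50 + 0.16x) dx = 9.50×98.2675 + ½×0.16×98.2675² = 1706.0614.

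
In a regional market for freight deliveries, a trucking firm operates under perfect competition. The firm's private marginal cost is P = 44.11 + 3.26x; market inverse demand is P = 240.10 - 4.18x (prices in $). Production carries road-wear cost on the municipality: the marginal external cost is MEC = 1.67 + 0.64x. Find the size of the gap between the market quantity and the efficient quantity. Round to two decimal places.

2.29 units

Market equilibrium (private): 44.11 + 3.26x = 240.10 - 4.18x → x_m = 26.3427.
Social marginal cost = private MC + MEC = 45.78 + 3.90x.
Set SMC = demand: 45.78 + 3.90x = 240.10 - 4.18x → x* = 24.0495.
Gap = |26.3427 − 24.0495| = 2.2932.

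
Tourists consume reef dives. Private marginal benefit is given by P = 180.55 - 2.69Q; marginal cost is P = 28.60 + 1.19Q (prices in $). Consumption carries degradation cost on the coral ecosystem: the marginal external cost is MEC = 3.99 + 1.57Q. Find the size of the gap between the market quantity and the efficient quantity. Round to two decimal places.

Market equilibrium (private): 28.60 + 1.19Q = 180.55 - 2.69Q → Q_m = 39.1624.
Social marginal benefit = demand − MEC = 176.56 - 4.26Q.
Set SMB = MC: 176.56 - 4.26Q = 28.60 + 1.19Q → Q* = 27.1486.
Gap = |39.1624 − 27.1486| = 12.0138.

12.01 units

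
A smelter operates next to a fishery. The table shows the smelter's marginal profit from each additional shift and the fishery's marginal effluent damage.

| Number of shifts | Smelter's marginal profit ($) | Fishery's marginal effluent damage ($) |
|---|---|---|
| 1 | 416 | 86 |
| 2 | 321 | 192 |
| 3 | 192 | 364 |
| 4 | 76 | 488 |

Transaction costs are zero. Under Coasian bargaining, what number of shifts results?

2

Bargaining reaches the level where marginal profit last exceeds marginal effluent damage.
That holds through level 2 (321 ≥ 192) but not at 3 (192 < 364).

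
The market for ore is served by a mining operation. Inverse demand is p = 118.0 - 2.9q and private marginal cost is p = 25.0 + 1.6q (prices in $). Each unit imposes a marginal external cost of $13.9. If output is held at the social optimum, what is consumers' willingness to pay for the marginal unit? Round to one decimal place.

P = $67.0

Social marginal cost = private MC + MEC = 38.9 + 1.6q.
Set SMC = demand: 38.9 + 1.6q = 118.0 - 2.9q → q* = 17.5778.
Consumer price on the demand curve at q*: 118.0 − 2.9×17.5778 = 67.0244.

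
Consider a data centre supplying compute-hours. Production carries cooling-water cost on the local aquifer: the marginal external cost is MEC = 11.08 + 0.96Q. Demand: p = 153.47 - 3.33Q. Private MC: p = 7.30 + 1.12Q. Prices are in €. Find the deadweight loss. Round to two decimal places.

DWL = €167.83

Market equilibrium (private): 7.30 + 1.12Q = 153.47 - 3.33Q → Q_m = 32.8472.
Social marginal cost = private MC + MEC = 18.38 + 2.08Q.
Set SMC = demand: 18.38 + 2.08Q = 153.47 - 3.33Q → Q* = 24.9704.
Between Q* and Q_m the wedge SMC − demand runs linearly from 0 to MEC(Q_m), so the loss is a triangle.
DWL = ½ × 7.8768 × 42.6133 = 167.8282.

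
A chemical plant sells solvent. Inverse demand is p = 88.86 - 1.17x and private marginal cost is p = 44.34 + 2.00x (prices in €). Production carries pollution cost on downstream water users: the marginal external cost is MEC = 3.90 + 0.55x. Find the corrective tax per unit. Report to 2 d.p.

Social marginal cost = private MC + MEC = 48.24 + 2.55x.
Set SMC = demand: 48.24 + 2.55x = 88.86 - 1.17x → x* = 10.9194.
The Pigouvian tax equals MEC at x*: 3.90 + 0.55×10.9194 = 9.9057.

tax = €9.91 per unit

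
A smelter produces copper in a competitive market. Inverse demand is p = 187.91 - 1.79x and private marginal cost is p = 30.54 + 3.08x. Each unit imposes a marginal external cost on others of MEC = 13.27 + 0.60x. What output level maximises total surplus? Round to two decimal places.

x* = 26.34

Social marginal cost = private MC + MEC = 43.81 + 3.68x.
Set SMC = demand: 43.81 + 3.68x = 187.91 - 1.79x → x* = 26.3437.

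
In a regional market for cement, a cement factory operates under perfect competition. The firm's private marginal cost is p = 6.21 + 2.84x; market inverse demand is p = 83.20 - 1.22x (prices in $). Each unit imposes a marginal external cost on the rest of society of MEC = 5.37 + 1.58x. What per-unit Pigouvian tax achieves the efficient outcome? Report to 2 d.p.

tax = $25.43 per unit

Social marginal cost = private MC + MEC = 11.58 + 4.42x.
Set SMC = demand: 11.58 + 4.42x = 83.20 - 1.22x → x* = 12.6986.
The Pigouvian tax equals MEC at x*: 5.37 + 1.58×12.6986 = 25.4338.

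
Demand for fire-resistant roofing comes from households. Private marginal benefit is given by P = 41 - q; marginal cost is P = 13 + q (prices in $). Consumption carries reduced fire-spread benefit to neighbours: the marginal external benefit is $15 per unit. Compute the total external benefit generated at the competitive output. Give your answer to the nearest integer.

$210

Market equilibrium (private): 13 + q = 41 - q → q_m = 14.0000.
Total external benefit = MEB × q_m = 15 × 14.0000 = 210.0000.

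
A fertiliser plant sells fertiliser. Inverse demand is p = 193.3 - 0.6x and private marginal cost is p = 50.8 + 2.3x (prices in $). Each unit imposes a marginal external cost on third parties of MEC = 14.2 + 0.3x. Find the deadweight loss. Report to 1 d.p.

Market equilibrium (private): 50.8 + 2.3x = 193.3 - 0.6x → x_m = 49.1379.
Social marginal cost = private MC + MEC = 65.0 + 2.6x.
Set SMC = demand: 65.0 + 2.6x = 193.3 - 0.6x → x* = 40.0938.
Between x* and x_m the wedge SMC − demand runs linearly from 0 to MEC(x_m), so the loss is a triangle.
DWL = ½ × 9.0441 × 28.9414 = 130.8745.

DWL = $130.9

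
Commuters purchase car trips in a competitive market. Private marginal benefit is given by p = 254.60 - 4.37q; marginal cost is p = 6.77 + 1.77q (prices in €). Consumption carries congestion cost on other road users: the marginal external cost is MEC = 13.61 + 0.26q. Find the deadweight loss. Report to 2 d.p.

Market equilibrium (private): 6.77 + 1.77q = 254.60 - 4.37q → q_m = 40.3632.
Social marginal benefit = demand − MEC = 240.99 - 4.63q.
Set SMB = MC: 240.99 - 4.63q = 6.77 + 1.77q → q* = 36.5969.
The loss is the area between SMB and MC from q* to q_m; with linear curves that's a triangle of height MEC(q_m).
DWL = ½ × 3.7663 × 24.1044 = 45.3922.

DWL = €45.39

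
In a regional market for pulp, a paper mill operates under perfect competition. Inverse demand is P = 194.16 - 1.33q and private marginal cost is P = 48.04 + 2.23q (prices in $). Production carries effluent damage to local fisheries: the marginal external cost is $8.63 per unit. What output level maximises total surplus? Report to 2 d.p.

Social marginal cost = private MC + MEC = 56.67 + 2.23q.
Set SMC = demand: 56.67 + 2.23q = 194.16 - 1.33q → q* = 38.6208.

q* = 38.62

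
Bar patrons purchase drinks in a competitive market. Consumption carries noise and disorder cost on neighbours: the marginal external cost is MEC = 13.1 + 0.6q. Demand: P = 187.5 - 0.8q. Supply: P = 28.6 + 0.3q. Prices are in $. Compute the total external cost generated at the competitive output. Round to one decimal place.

$8152.5

Market equilibrium (private): 28.6 + 0.3q = 187.5 - 0.8q → q_m = 144.4545.
Total external cost = ∫₀^{q_m} (13.1 + 0.6q) dq = 13.1×144.4545 + ½×0.6×144.4545² = 8152.4847.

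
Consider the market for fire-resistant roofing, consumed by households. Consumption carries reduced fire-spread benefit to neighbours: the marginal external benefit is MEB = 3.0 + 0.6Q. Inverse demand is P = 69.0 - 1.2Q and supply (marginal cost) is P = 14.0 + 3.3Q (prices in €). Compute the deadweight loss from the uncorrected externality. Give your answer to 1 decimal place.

Market equilibrium (private): 14.0 + 3.3Q = 69.0 - 1.2Q → Q_m = 12.2222.
Social marginal benefit = demand + MEB = 72.0 - 0.6Q.
Set SMB = MC: 72.0 - 0.6Q = 14.0 + 3.3Q → Q* = 14.8718.
The welfare-loss triangle has base |Q_m − Q*| and height MEB(Q_m) (the vertical gap between SMB and MC is zero at Q* and MEB at Q_m).
DWL = ½ × 2.6496 × 10.3333 = 13.6896.

DWL = €13.7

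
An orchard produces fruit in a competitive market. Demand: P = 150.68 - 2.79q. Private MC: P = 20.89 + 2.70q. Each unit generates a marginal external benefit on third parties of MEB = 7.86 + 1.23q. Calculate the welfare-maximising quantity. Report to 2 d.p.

Social marginal cost = private MC − MEB = 13.03 + 1.47q.
Set SMC = demand: 13.03 + 1.47q = 150.68 - 2.79q → q* = 32.3122.

q* = 32.31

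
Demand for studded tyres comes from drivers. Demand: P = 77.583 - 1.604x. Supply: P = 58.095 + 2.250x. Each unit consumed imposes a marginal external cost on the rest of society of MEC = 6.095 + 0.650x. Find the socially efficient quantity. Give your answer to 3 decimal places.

Social marginal benefit = demand − MEC = 71.488 - 2.254x.
Set SMB = MC: 71.488 - 2.254x = 58.095 + 2.250x → x* = 2.9736.

x* = 2.974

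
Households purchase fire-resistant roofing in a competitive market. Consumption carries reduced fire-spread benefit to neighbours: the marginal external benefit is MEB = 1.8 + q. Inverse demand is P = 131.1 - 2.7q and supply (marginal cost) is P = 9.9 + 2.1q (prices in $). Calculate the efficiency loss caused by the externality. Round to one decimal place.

Market equilibrium (private): 9.9 + 2.1q = 131.1 - 2.7q → q_m = 25.2500.
Social marginal benefit = demand + MEB = 132.9 - 1.7q.
Set SMB = MC: 132.9 - 1.7q = 9.9 + 2.1q → q* = 32.3684.
The welfare-loss triangle has base |q_m − q*| and height MEB(q_m) (the vertical gap between SMB and MC is zero at q* and MEB at q_m).
DWL = ½ × 7.1184 × 27.0500 = 96.2764.

DWL = $96.3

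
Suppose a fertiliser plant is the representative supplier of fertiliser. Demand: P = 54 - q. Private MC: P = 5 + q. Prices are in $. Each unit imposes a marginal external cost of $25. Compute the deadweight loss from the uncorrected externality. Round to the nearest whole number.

DWL = $156

Market equilibrium (private): 5 + q = 54 - q → q_m = 24.5000.
Social marginal cost = private MC + MEC = 30 + q.
Set SMC = demand: 30 + q = 54 - q → q* = 12.0000.
The welfare-loss triangle has base |q_m − q*| and height MEC(q_m) (the vertical gap between SMC and demand is zero at q* and MEC at q_m).
DWL = ½ × 12.5000 × 25.0000 = 156.2500.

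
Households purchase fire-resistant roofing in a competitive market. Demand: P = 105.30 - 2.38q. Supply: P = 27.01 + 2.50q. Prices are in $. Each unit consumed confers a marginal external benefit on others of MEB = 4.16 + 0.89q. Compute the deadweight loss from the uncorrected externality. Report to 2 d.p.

DWL = $42.60

Market equilibrium (private): 27.01 + 2.50q = 105.30 - 2.38q → q_m = 16.0430.
Social marginal benefit = demand + MEB = 109.46 - 1.49q.
Set SMB = MC: 109.46 - 1.49q = 27.01 + 2.50q → q* = 20.6642.
Height of the DWL triangle at q_m is SMB(q_m) − MC(q_m) = MEB(q_m) = 18.4383.
DWL = ½ × 4.6212 × 18.4383 = 42.6035.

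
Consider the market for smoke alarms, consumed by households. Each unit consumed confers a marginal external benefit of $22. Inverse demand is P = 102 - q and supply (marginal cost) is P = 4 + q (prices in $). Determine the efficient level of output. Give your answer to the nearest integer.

Social marginal benefit = demand + MEB = 124 - q.
Set SMB = MC: 124 - q = 4 + q → q* = 60.0000.

q* = 60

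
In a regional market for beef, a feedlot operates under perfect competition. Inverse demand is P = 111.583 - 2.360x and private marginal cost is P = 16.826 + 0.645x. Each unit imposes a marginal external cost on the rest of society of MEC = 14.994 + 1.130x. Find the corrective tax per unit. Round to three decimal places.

tax = 36.791 per unit

Social marginal cost = private MC + MEC = 31.820 + 1.775x.
Set SMC = demand: 31.820 + 1.775x = 111.583 - 2.360x → x* = 19.2897.
The Pigouvian tax equals MEC at x*: 14.994 + 1.130×19.2897 = 36.7914.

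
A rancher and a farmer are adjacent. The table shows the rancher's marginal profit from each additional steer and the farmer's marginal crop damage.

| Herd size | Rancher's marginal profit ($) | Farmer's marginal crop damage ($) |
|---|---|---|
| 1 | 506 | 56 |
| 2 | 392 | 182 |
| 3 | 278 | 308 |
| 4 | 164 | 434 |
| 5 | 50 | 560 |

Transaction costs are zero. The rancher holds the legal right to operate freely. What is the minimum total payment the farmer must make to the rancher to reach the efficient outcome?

Left alone the rancher would choose level 5 (marginal profit stays positive).
Efficient level: k* = 2 (marginal profit ≥ marginal crop damage through 2).
The farmer must at least cover the rancher's forgone profit from cutting 5→2: 278 + 164 + 50 = 492.

$492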